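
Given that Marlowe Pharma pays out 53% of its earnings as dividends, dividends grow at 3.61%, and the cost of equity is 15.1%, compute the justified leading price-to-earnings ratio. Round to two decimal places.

4.61

Justified leading P/E = b/(r−g) = 0.53/(0.151−0.0361) = 4.6127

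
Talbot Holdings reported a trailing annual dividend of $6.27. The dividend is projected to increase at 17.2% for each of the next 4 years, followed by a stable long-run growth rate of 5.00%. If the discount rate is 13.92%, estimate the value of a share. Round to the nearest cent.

$109.62

Two-stage DDM. Project D₁…D_4 at 0.172, terminal growth 0.05, discount at r = 0.1392.
D_1 = 7.3484
D_2 = 8.6124
D_3 = 10.0937
D_4 = 11.8298
Terminal value at t=4: TV = D_5/(r−g) = 12.4213/(0.1392−0.05) = 139.2523
P₀ = 7.3484/(1+0.1392)^1 + 8.6124/(1+0.1392)^2 + 10.0937/(1+0.1392)^3 + 11.8298/(1+0.1392)^4 + 139.2523/(1+0.1392)^4 = 109.6184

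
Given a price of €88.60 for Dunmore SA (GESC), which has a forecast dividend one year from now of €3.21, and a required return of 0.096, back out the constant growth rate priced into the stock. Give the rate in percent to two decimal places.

From P₀ = D₁/(r − g), the implied growth is g = r − D₁/P₀.
g = 0.096 − 3.21/88.60 = 0.096 − 0.03623 = 0.05977

5.98%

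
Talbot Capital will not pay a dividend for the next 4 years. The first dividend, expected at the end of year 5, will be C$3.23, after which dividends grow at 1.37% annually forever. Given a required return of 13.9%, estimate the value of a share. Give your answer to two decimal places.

C$15.32

Deferred-dividend DDM. At t=4 the remaining stream is a growing perpetuity with first payment D_5 = 3.23.
V_4 = D_5/(r−g) = 3.23/(0.139−0.0137) = 25.7781
P₀ = V_4/(1+r)^4 = 25.7781/(1+0.139)^4 = 15.3164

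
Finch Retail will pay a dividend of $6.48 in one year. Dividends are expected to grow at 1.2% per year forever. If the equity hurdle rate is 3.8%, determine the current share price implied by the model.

Gordon growth model: P₀ = D₁/(r − g), with D₁ = 6.48 given directly.
P₀ = 6.4800 / (0.038 − 0.012) = 6.4800 / 0.026 = 249.2308

$249.23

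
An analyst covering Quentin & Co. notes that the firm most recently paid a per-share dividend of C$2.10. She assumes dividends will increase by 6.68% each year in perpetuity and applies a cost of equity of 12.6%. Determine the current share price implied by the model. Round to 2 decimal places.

Gordon growth model: P₀ = D₁/(r − g). D₁ = 2.10 × (1 + 0.0668) = 2.2403.
P₀ = 2.2403 / (0.126 − 0.0668) = 2.2403 / 0.0592 = 37.8426

C$37.84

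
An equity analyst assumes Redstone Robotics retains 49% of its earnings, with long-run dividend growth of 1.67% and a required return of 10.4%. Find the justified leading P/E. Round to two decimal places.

Payout ratio b = 1 − 0.49 = 0.51.
Justified leading P/E = b/(r−g) = 0.51/(0.104−0.0167) = 5.8419

5.84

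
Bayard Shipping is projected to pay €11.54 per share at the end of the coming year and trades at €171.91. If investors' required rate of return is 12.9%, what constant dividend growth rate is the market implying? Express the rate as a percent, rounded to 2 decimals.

6.19%

From P₀ = D₁/(r − g), the implied growth is g = r − D₁/P₀.
g = 0.129 − 11.54/171.91 = 0.129 − 0.06713 = 0.06187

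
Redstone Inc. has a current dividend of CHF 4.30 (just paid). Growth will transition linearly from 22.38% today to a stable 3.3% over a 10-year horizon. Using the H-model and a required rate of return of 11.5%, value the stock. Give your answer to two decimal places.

CHF 104.20

H-model: P₀ = D₀[(1+g_L) + H(g_S−g_L)]/(r−g_L), with H = 10/2 = 5.
P₀ = 4.30 × [(1+0.033) + 5×(0.2238−0.033)] / (0.115−0.033)
   = 4.30 × 1.9870 / 0.082 = 104.1963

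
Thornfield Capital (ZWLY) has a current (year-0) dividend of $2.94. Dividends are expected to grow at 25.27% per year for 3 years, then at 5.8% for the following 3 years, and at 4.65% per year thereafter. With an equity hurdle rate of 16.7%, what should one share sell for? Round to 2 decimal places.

Three-stage DDM. Project D₁…D_6; terminal Gordon value at t=6 with g = 0.0465; discount at r = 0.167.
D_1 = 3.6829
D_2 = 4.6136
D_3 = 5.7795
D_4 = 6.1147
D_5 = 6.4693
D_6 = 6.8446
TV_6 = 7.1628/(0.167−0.0465) = 59.4426
P₀ = Σ Dₜ/(1+r)ᵗ + TV_6/(1+r)^6 = 42.7081

$42.71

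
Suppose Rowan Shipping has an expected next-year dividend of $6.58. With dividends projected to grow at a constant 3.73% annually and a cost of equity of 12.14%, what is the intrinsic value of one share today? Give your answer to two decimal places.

Gordon growth model: P₀ = D₁/(r − g), with D₁ = 6.58 given directly.
P₀ = 6.5800 / (0.1214 − 0.0373) = 6.5800 / 0.0841 = 78.2402

$78.24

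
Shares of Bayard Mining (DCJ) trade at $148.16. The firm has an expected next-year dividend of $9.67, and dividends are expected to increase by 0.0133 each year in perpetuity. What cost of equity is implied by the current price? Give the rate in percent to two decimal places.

7.86%

Rearranging the constant-growth DDM: r = D₁/P₀ + g.
r = 9.6700 / 148.16 + 0.0133 = 0.06527 + 0.0133 = 0.07857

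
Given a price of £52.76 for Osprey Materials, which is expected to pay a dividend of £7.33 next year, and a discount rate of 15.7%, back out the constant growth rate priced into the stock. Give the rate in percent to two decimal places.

From P₀ = D₁/(r − g), the implied growth is g = r − D₁/P₀.
g = 0.157 − 7.33/52.76 = 0.157 − 0.13893 = 0.01807

1.81%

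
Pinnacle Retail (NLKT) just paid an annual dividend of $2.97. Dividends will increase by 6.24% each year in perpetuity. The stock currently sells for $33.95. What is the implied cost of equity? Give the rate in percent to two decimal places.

15.53%

Rearranging the constant-growth DDM: r = D₁/P₀ + g.
D₁ = 2.97 × (1 + 0.0624) = 3.1553.
r = 3.1553 / 33.95 + 0.0624 = 0.09294 + 0.0624 = 0.15534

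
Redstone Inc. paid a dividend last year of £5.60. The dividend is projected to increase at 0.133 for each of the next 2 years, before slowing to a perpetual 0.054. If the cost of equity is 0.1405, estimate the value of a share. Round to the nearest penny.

£78.43

Two-stage DDM. Project D₁…D_2 at 0.133, terminal growth 0.054, discount at r = 0.1405.
D_1 = 6.3448
D_2 = 7.1887
Terminal value at t=2: TV = D_3/(r−g) = 7.5768/(0.1405−0.054) = 87.5936
P₀ = 6.3448/(1+0.1405)^1 + 7.1887/(1+0.1405)^2 + 87.5936/(1+0.1405)^2 = 78.4311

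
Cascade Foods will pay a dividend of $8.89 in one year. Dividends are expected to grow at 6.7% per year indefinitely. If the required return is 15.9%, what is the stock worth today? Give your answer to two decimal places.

Gordon growth model: P₀ = D₁/(r − g), with D₁ = 8.89 given directly.
P₀ = 8.8900 / (0.159 − 0.067) = 8.8900 / 0.092 = 96.6304

$96.63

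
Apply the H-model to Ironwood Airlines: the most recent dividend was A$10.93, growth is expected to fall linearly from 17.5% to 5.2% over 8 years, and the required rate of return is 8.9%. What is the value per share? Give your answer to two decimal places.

H-model: P₀ = D₀[(1+g_L) + H(g_S−g_L)]/(r−g_L), with H = 8/2 = 4.
P₀ = 10.93 × [(1+0.052) + 4×(0.175−0.052)] / (0.089−0.052)
   = 10.93 × 1.5440 / 0.037 = 456.1059

A$456.11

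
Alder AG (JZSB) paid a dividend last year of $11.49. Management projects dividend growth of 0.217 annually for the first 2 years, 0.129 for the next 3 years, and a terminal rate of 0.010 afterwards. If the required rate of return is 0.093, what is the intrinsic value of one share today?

$263.69

Three-stage DDM. Project D₁…D_5; terminal Gordon value at t=5 with g = 0.01; discount at r = 0.093.
D_1 = 13.9833
D_2 = 17.0177
D_3 = 19.2130
D_4 = 21.6915
D_5 = 24.4897
TV_5 = 24.7346/(0.093−0.01) = 298.0069
P₀ = Σ Dₜ/(1+r)ᵗ + TV_5/(1+r)^5 = 263.6913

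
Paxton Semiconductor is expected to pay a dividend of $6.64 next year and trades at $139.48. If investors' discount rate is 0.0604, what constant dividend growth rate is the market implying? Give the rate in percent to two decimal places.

From P₀ = D₁/(r − g), the implied growth is g = r − D₁/P₀.
g = 0.0604 − 6.64/139.48 = 0.0604 − 0.04761 = 0.01279

1.28%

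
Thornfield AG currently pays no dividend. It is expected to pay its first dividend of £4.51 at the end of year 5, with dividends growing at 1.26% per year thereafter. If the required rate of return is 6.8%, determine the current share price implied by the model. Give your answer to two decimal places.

£62.57

Deferred-dividend DDM. At t=4 the remaining stream is a growing perpetuity with first payment D_5 = 4.51.
V_4 = D_5/(r−g) = 4.51/(0.068−0.0126) = 81.4079
P₀ = V_4/(1+r)^4 = 81.4079/(1+0.068)^4 = 62.5722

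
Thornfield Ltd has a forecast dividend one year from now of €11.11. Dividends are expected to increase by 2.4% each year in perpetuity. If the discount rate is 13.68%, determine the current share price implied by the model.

Gordon growth model: P₀ = D₁/(r − g), with D₁ = 11.11 given directly.
P₀ = 11.1100 / (0.1368 − 0.024) = 11.1100 / 0.1128 = 98.4929

€98.49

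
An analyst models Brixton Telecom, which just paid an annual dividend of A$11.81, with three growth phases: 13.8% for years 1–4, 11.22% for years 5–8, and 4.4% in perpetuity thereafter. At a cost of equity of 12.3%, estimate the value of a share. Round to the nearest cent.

A$255.81

Three-stage DDM. Project D₁…D_8; terminal Gordon value at t=8 with g = 0.044; discount at r = 0.123.
D_1 = 13.4398
D_2 = 15.2945
D_3 = 17.4051
D_4 = 19.8070
D_5 = 22.0294
D_6 = 24.5011
D_7 = 27.2501
D_8 = 30.3075
TV_8 = 31.6411/(0.123−0.044) = 400.5197
P₀ = Σ Dₜ/(1+r)ᵗ + TV_8/(1+r)^8 = 255.8057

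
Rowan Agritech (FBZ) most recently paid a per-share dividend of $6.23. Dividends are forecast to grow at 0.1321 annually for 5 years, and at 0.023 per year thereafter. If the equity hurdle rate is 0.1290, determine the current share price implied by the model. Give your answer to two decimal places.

$92.36

Two-stage DDM. Project D₁…D_5 at 0.1321, terminal growth 0.023, discount at r = 0.129.
D_1 = 7.0530
D_2 = 7.9847
D_3 = 9.0395
D_4 = 10.2336
D_5 = 11.5854
Terminal value at t=5: TV = D_6/(r−g) = 11.8519/(0.129−0.023) = 111.8103
P₀ = 7.0530/(1+0.129)^1 + 7.9847/(1+0.129)^2 + 9.0395/(1+0.129)^3 + 10.2336/(1+0.129)^4 + 11.5854/(1+0.129)^5 + 111.8103/(1+0.129)^5 = 92.3629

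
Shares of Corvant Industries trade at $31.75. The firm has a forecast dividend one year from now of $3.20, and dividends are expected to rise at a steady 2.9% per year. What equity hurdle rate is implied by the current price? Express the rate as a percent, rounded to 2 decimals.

12.98%

Rearranging the constant-growth DDM: r = D₁/P₀ + g.
r = 3.2000 / 31.75 + 0.029 = 0.10079 + 0.029 = 0.12979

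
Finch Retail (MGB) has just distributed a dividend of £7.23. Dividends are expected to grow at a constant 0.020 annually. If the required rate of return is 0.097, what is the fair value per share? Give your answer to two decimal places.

£95.77

Gordon growth model: P₀ = D₁/(r − g). D₁ = 7.23 × (1 + 0.02) = 7.3746.
P₀ = 7.3746 / (0.097 − 0.02) = 7.3746 / 0.077 = 95.7740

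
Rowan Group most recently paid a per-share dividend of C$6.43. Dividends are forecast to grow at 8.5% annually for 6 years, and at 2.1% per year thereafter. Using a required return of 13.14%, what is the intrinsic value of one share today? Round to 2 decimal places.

Two-stage DDM. Project D₁…D_6 at 0.085, terminal growth 0.021, discount at r = 0.1314.
D_1 = 6.9765
D_2 = 7.5696
D_3 = 8.2130
D_4 = 8.9111
D_5 = 9.6685
D_6 = 10.4903
Terminal value at t=6: TV = D_7/(r−g) = 10.7106/(0.1314−0.021) = 97.0166
P₀ = 6.9765/(1+0.1314)^1 + 7.5696/(1+0.1314)^2 + 8.2130/(1+0.1314)^3 + 8.9111/(1+0.1314)^4 + 9.6685/(1+0.1314)^5 + 10.4903/(1+0.1314)^6 + 97.0166/(1+0.1314)^6 = 79.6596

C$79.66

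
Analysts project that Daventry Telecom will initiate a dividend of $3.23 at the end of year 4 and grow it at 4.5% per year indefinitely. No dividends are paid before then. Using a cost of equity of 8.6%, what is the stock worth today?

$61.51

Deferred-dividend DDM. At t=3 the remaining stream is a growing perpetuity with first payment D_4 = 3.23.
V_3 = D_4/(r−g) = 3.23/(0.086−0.045) = 78.7805
P₀ = V_3/(1+r)^3 = 78.7805/(1+0.086)^3 = 61.5077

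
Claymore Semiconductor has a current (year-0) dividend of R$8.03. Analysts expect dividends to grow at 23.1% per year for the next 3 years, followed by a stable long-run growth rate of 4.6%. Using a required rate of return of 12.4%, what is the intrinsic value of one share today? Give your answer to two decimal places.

R$170.43

Two-stage DDM. Project D₁…D_3 at 0.231, terminal growth 0.046, discount at r = 0.124.
D_1 = 9.8849
D_2 = 12.1683
D_3 = 14.9792
Terminal value at t=3: TV = D_4/(r−g) = 15.6683/(0.124−0.046) = 200.8754
P₀ = 9.8849/(1+0.124)^1 + 12.1683/(1+0.124)^2 + 14.9792/(1+0.124)^3 + 200.8754/(1+0.124)^3 = 170.4326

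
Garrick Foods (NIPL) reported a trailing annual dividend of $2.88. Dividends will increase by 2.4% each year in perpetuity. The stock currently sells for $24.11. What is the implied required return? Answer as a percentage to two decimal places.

Rearranging the constant-growth DDM: r = D₁/P₀ + g.
D₁ = 2.88 × (1 + 0.024) = 2.9491.
r = 2.9491 / 24.11 + 0.024 = 0.12232 + 0.024 = 0.14632

14.63%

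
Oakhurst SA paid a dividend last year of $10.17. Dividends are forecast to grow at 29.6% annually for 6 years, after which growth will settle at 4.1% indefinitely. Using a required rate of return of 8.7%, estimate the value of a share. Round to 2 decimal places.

Two-stage DDM. Project D₁…D_6 at 0.296, terminal growth 0.041, discount at r = 0.087.
D_1 = 13.1803
D_2 = 17.0817
D_3 = 22.1379
D_4 = 28.6907
D_5 = 37.1831
D_6 = 48.1893
Terminal value at t=6: TV = D_7/(r−g) = 50.1651/(0.087−0.041) = 1090.5457
P₀ = 13.1803/(1+0.087)^1 + 17.0817/(1+0.087)^2 + 22.1379/(1+0.087)^3 + 28.6907/(1+0.087)^4 + 37.1831/(1+0.087)^5 + 48.1893/(1+0.087)^6 + 1090.5457/(1+0.087)^6 = 779.1829

$779.18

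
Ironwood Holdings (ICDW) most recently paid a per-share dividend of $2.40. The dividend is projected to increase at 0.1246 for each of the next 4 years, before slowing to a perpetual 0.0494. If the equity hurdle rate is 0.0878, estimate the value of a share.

$85.36

Two-stage DDM. Project D₁…D_4 at 0.1246, terminal growth 0.0494, discount at r = 0.0878.
D_1 = 2.6990
D_2 = 3.0353
D_3 = 3.4135
D_4 = 3.8389
Terminal value at t=4: TV = D_5/(r−g) = 4.0285/(0.0878−0.0494) = 104.9092
P₀ = 2.6990/(1+0.0878)^1 + 3.0353/(1+0.0878)^2 + 3.4135/(1+0.0878)^3 + 3.8389/(1+0.0878)^4 + 104.9092/(1+0.0878)^4 = 85.3632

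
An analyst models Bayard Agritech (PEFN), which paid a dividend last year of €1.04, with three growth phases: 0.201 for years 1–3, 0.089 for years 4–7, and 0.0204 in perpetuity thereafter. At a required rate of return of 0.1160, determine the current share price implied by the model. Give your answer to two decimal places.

Three-stage DDM. Project D₁…D_7; terminal Gordon value at t=7 with g = 0.0204; discount at r = 0.116.
D_1 = 1.2490
D_2 = 1.5001
D_3 = 1.8016
D_4 = 1.9620
D_5 = 2.1366
D_6 = 2.3267
D_7 = 2.5338
TV_7 = 2.5855/(0.116−0.0204) = 27.0450
P₀ = Σ Dₜ/(1+r)ᵗ + TV_7/(1+r)^7 = 21.0426

€21.04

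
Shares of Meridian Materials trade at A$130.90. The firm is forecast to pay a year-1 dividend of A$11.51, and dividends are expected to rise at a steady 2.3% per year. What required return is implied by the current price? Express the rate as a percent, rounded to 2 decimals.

11.09%

Rearranging the constant-growth DDM: r = D₁/P₀ + g.
r = 11.5100 / 130.90 + 0.023 = 0.08793 + 0.023 = 0.11093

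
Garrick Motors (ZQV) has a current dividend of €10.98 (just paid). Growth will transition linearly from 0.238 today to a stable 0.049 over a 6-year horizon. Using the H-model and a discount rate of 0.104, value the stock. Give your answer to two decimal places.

H-model: P₀ = D₀[(1+g_L) + H(g_S−g_L)]/(r−g_L), with H = 6/2 = 3.
P₀ = 10.98 × [(1+0.049) + 3×(0.238−0.049)] / (0.104−0.049)
   = 10.98 × 1.6160 / 0.055 = 322.6124

€322.61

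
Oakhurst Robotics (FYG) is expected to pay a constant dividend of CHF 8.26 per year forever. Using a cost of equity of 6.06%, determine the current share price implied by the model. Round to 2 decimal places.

CHF 136.30

Zero-growth DDM (perpetuity): P₀ = D/r = 8.26 / 0.0606 = 136.3036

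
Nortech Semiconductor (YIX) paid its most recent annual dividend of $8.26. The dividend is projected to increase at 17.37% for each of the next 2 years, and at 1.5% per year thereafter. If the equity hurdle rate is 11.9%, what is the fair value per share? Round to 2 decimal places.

$106.44

Two-stage DDM. Project D₁…D_2 at 0.1737, terminal growth 0.015, discount at r = 0.119.
D_1 = 9.6948
D_2 = 11.3787
Terminal value at t=2: TV = D_3/(r−g) = 11.5494/(0.119−0.015) = 111.0521
P₀ = 9.6948/(1+0.119)^1 + 11.3787/(1+0.119)^2 + 111.0521/(1+0.119)^2 = 106.4394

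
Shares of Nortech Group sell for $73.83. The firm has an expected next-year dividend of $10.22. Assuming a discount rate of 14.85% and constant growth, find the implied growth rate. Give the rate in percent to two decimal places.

From P₀ = D₁/(r − g), the implied growth is g = r − D₁/P₀.
g = 0.1485 − 10.22/73.83 = 0.1485 − 0.13843 = 0.01007

1.01%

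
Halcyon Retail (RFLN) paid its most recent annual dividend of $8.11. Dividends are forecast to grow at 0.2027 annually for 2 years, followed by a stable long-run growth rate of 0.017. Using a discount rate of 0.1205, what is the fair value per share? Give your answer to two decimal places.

$109.86

Two-stage DDM. Project D₁…D_2 at 0.2027, terminal growth 0.017, discount at r = 0.1205.
D_1 = 9.7539
D_2 = 11.7310
Terminal value at t=2: TV = D_3/(r−g) = 11.9304/(0.1205−0.017) = 115.2699
P₀ = 9.7539/(1+0.1205)^1 + 11.7310/(1+0.1205)^2 + 115.2699/(1+0.1205)^2 = 109.8590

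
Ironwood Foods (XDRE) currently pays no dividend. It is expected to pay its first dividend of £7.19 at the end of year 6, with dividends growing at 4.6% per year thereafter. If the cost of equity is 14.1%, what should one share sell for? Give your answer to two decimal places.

Deferred-dividend DDM. At t=5 the remaining stream is a growing perpetuity with first payment D_6 = 7.19.
V_5 = D_6/(r−g) = 7.19/(0.141−0.046) = 75.6842
P₀ = V_5/(1+r)^5 = 75.6842/(1+0.141)^5 = 39.1361

£39.14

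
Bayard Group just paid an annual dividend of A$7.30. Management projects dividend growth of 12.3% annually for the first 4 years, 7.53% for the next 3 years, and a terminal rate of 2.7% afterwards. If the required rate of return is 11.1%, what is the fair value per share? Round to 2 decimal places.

Three-stage DDM. Project D₁…D_7; terminal Gordon value at t=7 with g = 0.027; discount at r = 0.111.
D_1 = 8.1979
D_2 = 9.2062
D_3 = 10.3386
D_4 = 11.6103
D_5 = 12.4845
D_6 = 13.4246
D_7 = 14.4355
TV_7 = 14.8252/(0.111−0.027) = 176.4908
P₀ = Σ Dₜ/(1+r)ᵗ + TV_7/(1+r)^7 = 135.8947

A$135.89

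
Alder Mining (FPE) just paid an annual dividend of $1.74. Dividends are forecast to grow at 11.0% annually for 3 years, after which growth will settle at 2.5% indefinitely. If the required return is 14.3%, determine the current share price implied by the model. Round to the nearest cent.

$18.77

Two-stage DDM. Project D₁…D_3 at 0.11, terminal growth 0.025, discount at r = 0.143.
D_1 = 1.9314
D_2 = 2.1439
D_3 = 2.3797
Terminal value at t=3: TV = D_4/(r−g) = 2.4392/(0.143−0.025) = 20.6709
P₀ = 1.9314/(1+0.143)^1 + 2.1439/(1+0.143)^2 + 2.3797/(1+0.143)^3 + 20.6709/(1+0.143)^3 = 18.7671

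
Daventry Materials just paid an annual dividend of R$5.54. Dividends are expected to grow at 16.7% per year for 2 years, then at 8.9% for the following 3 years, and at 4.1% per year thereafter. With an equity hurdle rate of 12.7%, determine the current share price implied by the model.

R$93.20

Three-stage DDM. Project D₁…D_5; terminal Gordon value at t=5 with g = 0.041; discount at r = 0.127.
D_1 = 6.4652
D_2 = 7.5449
D_3 = 8.2164
D_4 = 8.9476
D_5 = 9.7440
TV_5 = 10.1435/(0.127−0.041) = 117.9471
P₀ = Σ Dₜ/(1+r)ᵗ + TV_5/(1+r)^5 = 93.1962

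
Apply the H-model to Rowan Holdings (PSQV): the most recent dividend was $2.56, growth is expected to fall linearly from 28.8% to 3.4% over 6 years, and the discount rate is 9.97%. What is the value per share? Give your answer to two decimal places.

$69.98

H-model: P₀ = D₀[(1+g_L) + H(g_S−g_L)]/(r−g_L), with H = 6/2 = 3.
P₀ = 2.56 × [(1+0.034) + 3×(0.288−0.034)] / (0.0997−0.034)
   = 2.56 × 1.7960 / 0.0657 = 69.9811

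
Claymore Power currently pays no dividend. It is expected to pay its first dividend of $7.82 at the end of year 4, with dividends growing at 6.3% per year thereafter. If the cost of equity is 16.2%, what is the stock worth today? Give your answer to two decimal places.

$50.34

Deferred-dividend DDM. At t=3 the remaining stream is a growing perpetuity with first payment D_4 = 7.82.
V_3 = D_4/(r−g) = 7.82/(0.162−0.063) = 78.9899
P₀ = V_3/(1+r)^3 = 78.9899/(1+0.162)^3 = 50.3446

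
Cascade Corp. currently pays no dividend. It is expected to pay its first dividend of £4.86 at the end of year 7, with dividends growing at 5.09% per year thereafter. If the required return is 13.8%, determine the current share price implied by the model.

£25.69

Deferred-dividend DDM. At t=6 the remaining stream is a growing perpetuity with first payment D_7 = 4.86.
V_6 = D_7/(r−g) = 4.86/(0.138−0.0509) = 55.7979
P₀ = V_6/(1+r)^6 = 55.7979/(1+0.138)^6 = 25.6900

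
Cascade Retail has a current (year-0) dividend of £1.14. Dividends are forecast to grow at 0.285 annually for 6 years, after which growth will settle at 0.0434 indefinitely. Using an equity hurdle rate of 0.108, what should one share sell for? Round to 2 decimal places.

Two-stage DDM. Project D₁…D_6 at 0.285, terminal growth 0.0434, discount at r = 0.108.
D_1 = 1.4649
D_2 = 1.8824
D_3 = 2.4189
D_4 = 3.1083
D_5 = 3.9941
D_6 = 5.1324
Terminal value at t=6: TV = D_7/(r−g) = 5.3552/(0.108−0.0434) = 82.8976
P₀ = 1.4649/(1+0.108)^1 + 1.8824/(1+0.108)^2 + 2.4189/(1+0.108)^3 + 3.1083/(1+0.108)^4 + 3.9941/(1+0.108)^5 + 5.1324/(1+0.108)^6 + 82.8976/(1+0.108)^6 = 56.6643

£56.66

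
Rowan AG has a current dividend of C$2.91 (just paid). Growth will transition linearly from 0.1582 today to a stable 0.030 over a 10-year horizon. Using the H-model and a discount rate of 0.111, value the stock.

C$60.03

H-model: P₀ = D₀[(1+g_L) + H(g_S−g_L)]/(r−g_L), with H = 10/2 = 5.
P₀ = 2.91 × [(1+0.03) + 5×(0.1582−0.03)] / (0.111−0.03)
   = 2.91 × 1.6710 / 0.081 = 60.0322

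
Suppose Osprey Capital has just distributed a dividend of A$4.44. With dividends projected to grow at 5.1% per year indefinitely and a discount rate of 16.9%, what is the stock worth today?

A$39.55

Gordon growth model: P₀ = D₁/(r − g). D₁ = 4.44 × (1 + 0.051) = 4.6664.
P₀ = 4.6664 / (0.169 − 0.051) = 4.6664 / 0.118 = 39.5461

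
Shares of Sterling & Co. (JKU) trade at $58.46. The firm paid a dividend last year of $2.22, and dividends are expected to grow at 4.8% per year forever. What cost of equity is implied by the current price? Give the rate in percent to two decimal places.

8.78%

Rearranging the constant-growth DDM: r = D₁/P₀ + g.
D₁ = 2.22 × (1 + 0.048) = 2.3266.
r = 2.3266 / 58.46 + 0.048 = 0.03980 + 0.048 = 0.08780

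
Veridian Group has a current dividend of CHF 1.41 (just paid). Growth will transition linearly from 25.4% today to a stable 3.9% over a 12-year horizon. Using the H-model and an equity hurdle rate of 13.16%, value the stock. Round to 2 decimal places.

H-model: P₀ = D₀[(1+g_L) + H(g_S−g_L)]/(r−g_L), with H = 12/2 = 6.
P₀ = 1.41 × [(1+0.039) + 6×(0.254−0.039)] / (0.1316−0.039)
   = 1.41 × 2.3290 / 0.0926 = 35.4632

CHF 35.46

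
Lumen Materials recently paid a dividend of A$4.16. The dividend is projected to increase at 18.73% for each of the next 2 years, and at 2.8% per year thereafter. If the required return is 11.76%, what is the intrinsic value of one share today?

A$62.98

Two-stage DDM. Project D₁…D_2 at 0.1873, terminal growth 0.028, discount at r = 0.1176.
D_1 = 4.9392
D_2 = 5.8643
Terminal value at t=2: TV = D_3/(r−g) = 6.0285/(0.1176−0.028) = 67.2821
P₀ = 4.9392/(1+0.1176)^1 + 5.8643/(1+0.1176)^2 + 67.2821/(1+0.1176)^2 = 62.9820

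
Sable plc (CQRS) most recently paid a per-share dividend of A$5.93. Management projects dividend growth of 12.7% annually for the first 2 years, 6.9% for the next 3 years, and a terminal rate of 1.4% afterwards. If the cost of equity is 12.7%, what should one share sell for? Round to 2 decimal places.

A$73.29

Three-stage DDM. Project D₁…D_5; terminal Gordon value at t=5 with g = 0.014; discount at r = 0.127.
D_1 = 6.6831
D_2 = 7.5319
D_3 = 8.0516
D_4 = 8.6071
D_5 = 9.2010
TV_5 = 9.3298/(0.127−0.014) = 82.5648
P₀ = Σ Dₜ/(1+r)ᵗ + TV_5/(1+r)^5 = 73.2934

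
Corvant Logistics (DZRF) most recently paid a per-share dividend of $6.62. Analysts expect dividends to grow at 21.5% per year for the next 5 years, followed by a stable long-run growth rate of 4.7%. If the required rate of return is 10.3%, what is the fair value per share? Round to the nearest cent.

Two-stage DDM. Project D₁…D_5 at 0.215, terminal growth 0.047, discount at r = 0.103.
D_1 = 8.0433
D_2 = 9.7726
D_3 = 11.8737
D_4 = 14.4266
D_5 = 17.5283
Terminal value at t=5: TV = D_6/(r−g) = 18.3521/(0.103−0.047) = 327.7163
P₀ = 8.0433/(1+0.103)^1 + 9.7726/(1+0.103)^2 + 11.8737/(1+0.103)^3 + 14.4266/(1+0.103)^4 + 17.5283/(1+0.103)^5 + 327.7163/(1+0.103)^5 = 245.3902

$245.39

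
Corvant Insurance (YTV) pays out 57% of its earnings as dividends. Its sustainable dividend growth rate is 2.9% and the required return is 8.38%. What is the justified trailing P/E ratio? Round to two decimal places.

Justified trailing P/E = b(1+g)/(r−g) = 0.57×(1+0.029)/(0.0838−0.029) = 10.7031

10.70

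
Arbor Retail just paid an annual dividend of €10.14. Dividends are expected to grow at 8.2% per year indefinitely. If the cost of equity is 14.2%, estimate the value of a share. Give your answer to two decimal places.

Gordon growth model: P₀ = D₁/(r − g). D₁ = 10.14 × (1 + 0.082) = 10.9715.
P₀ = 10.9715 / (0.142 − 0.082) = 10.9715 / 0.06 = 182.8580

€182.86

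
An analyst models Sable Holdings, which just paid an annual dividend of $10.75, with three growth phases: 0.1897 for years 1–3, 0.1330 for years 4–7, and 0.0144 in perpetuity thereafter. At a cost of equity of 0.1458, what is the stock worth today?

Three-stage DDM. Project D₁…D_7; terminal Gordon value at t=7 with g = 0.0144; discount at r = 0.1458.
D_1 = 12.7893
D_2 = 15.2154
D_3 = 18.1018
D_4 = 20.5093
D_5 = 23.2370
D_6 = 26.3276
D_7 = 29.8291
TV_7 = 30.2587/(0.1458−0.0144) = 230.2790
P₀ = Σ Dₜ/(1+r)ᵗ + TV_7/(1+r)^7 = 170.4062

$170.41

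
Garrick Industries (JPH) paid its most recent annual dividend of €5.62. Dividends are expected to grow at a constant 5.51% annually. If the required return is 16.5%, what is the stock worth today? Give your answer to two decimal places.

€53.96

Gordon growth model: P₀ = D₁/(r − g). D₁ = 5.62 × (1 + 0.0551) = 5.9297.
P₀ = 5.9297 / (0.165 − 0.0551) = 5.9297 / 0.1099 = 53.9551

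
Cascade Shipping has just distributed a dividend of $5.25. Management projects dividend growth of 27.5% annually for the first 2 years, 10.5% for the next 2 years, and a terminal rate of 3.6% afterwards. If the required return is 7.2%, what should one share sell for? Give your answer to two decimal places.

$256.30

Three-stage DDM. Project D₁…D_4; terminal Gordon value at t=4 with g = 0.036; discount at r = 0.072.
D_1 = 6.6937
D_2 = 8.5345
D_3 = 9.4307
D_4 = 10.4209
TV_4 = 10.7960/(0.072−0.036) = 299.8897
P₀ = Σ Dₜ/(1+r)ᵗ + TV_4/(1+r)^4 = 256.2987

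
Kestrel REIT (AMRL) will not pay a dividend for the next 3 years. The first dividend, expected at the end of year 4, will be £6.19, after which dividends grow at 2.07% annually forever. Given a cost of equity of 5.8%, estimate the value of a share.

£140.13

Deferred-dividend DDM. At t=3 the remaining stream is a growing perpetuity with first payment D_4 = 6.19.
V_3 = D_4/(r−g) = 6.19/(0.058−0.0207) = 165.9517
P₀ = V_3/(1+r)^3 = 165.9517/(1+0.058)^3 = 140.1280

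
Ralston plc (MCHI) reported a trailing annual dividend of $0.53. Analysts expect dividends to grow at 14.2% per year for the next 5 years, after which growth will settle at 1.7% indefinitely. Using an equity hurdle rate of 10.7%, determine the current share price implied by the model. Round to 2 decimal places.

Two-stage DDM. Project D₁…D_5 at 0.142, terminal growth 0.017, discount at r = 0.107.
D_1 = 0.6053
D_2 = 0.6912
D_3 = 0.7894
D_4 = 0.9014
D_5 = 1.0295
Terminal value at t=5: TV = D_6/(r−g) = 1.0470/(0.107−0.017) = 11.6328
P₀ = 0.6053/(1+0.107)^1 + 0.6912/(1+0.107)^2 + 0.7894/(1+0.107)^3 + 0.9014/(1+0.107)^4 + 1.0295/(1+0.107)^5 + 11.6328/(1+0.107)^5 = 9.9098

$9.91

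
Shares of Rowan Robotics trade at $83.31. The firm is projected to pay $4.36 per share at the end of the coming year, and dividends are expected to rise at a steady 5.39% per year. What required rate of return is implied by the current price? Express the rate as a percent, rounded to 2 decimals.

10.62%

Rearranging the constant-growth DDM: r = D₁/P₀ + g.
r = 4.3600 / 83.31 + 0.0539 = 0.05233 + 0.0539 = 0.10623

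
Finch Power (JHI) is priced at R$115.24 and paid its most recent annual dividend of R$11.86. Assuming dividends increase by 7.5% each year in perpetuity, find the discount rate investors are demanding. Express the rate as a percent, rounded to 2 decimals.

18.56%

Rearranging the constant-growth DDM: r = D₁/P₀ + g.
D₁ = 11.86 × (1 + 0.075) = 12.7495.
r = 12.7495 / 115.24 + 0.075 = 0.11063 + 0.075 = 0.18563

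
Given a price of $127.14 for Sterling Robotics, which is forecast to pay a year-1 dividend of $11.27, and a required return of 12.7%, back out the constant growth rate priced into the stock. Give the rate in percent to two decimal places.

3.84%

From P₀ = D₁/(r − g), the implied growth is g = r − D₁/P₀.
g = 0.127 − 11.27/127.14 = 0.127 − 0.08864 = 0.03836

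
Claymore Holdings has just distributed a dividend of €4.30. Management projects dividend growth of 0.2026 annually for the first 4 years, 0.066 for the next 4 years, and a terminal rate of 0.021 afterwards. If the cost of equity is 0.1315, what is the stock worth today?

€78.97

Three-stage DDM. Project D₁…D_8; terminal Gordon value at t=8 with g = 0.021; discount at r = 0.1315.
D_1 = 5.1712
D_2 = 6.2189
D_3 = 7.4788
D_4 = 8.9940
D_5 = 9.5876
D_6 = 10.2204
D_7 = 10.8949
D_8 = 11.6140
TV_8 = 11.8579/(0.1315−0.021) = 107.3113
P₀ = Σ Dₜ/(1+r)ᵗ + TV_8/(1+r)^8 = 78.9676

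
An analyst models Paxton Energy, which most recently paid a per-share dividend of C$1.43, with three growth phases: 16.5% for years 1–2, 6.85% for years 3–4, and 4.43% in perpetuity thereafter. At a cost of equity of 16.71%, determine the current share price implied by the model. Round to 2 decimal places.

C$15.51

Three-stage DDM. Project D₁…D_4; terminal Gordon value at t=4 with g = 0.0443; discount at r = 0.1671.
D_1 = 1.6660
D_2 = 1.9408
D_3 = 2.0738
D_4 = 2.2158
TV_4 = 2.3140/(0.1671−0.0443) = 18.8436
P₀ = Σ Dₜ/(1+r)ᵗ + TV_4/(1+r)^4 = 15.5073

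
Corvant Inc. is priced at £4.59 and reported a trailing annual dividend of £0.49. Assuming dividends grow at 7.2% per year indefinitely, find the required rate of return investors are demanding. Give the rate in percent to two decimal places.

Rearranging the constant-growth DDM: r = D₁/P₀ + g.
D₁ = 0.49 × (1 + 0.072) = 0.5253.
r = 0.5253 / 4.59 + 0.072 = 0.11444 + 0.072 = 0.18644

18.64%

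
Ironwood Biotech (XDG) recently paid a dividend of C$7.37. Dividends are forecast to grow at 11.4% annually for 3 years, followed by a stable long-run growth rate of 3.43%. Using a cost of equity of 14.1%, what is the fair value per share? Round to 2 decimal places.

Two-stage DDM. Project D₁…D_3 at 0.114, terminal growth 0.0343, discount at r = 0.141.
D_1 = 8.2102
D_2 = 9.1461
D_3 = 10.1888
Terminal value at t=3: TV = D_4/(r−g) = 10.5383/(0.141−0.0343) = 98.7655
P₀ = 8.2102/(1+0.141)^1 + 9.1461/(1+0.141)^2 + 10.1888/(1+0.141)^3 + 98.7655/(1+0.141)^3 = 87.5688

C$87.57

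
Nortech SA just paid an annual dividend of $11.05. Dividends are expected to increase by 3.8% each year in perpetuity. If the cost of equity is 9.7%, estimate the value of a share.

$194.41

Gordon growth model: P₀ = D₁/(r − g). D₁ = 11.05 × (1 + 0.038) = 11.4699.
P₀ = 11.4699 / (0.097 − 0.038) = 11.4699 / 0.059 = 194.4051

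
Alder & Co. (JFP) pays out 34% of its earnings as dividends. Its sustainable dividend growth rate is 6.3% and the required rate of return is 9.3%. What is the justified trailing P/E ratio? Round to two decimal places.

12.05

Justified trailing P/E = b(1+g)/(r−g) = 0.34×(1+0.063)/(0.093−0.063) = 12.0473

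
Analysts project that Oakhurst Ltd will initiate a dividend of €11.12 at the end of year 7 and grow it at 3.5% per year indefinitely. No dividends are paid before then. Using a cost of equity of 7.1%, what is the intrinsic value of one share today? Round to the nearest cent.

Deferred-dividend DDM. At t=6 the remaining stream is a growing perpetuity with first payment D_7 = 11.12.
V_6 = D_7/(r−g) = 11.12/(0.071−0.035) = 308.8889
P₀ = V_6/(1+r)^6 = 308.8889/(1+0.071)^6 = 204.6753

€204.68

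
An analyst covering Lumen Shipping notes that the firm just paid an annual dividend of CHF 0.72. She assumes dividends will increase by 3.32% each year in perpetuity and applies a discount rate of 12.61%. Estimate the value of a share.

Gordon growth model: P₀ = D₁/(r − g). D₁ = 0.72 × (1 + 0.0332) = 0.7439.
P₀ = 0.7439 / (0.1261 − 0.0332) = 0.7439 / 0.0929 = 8.0076

CHF 8.01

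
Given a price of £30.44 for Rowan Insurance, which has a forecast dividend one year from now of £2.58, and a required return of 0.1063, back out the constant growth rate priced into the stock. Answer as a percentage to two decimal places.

From P₀ = D₁/(r − g), the implied growth is g = r − D₁/P₀.
g = 0.1063 − 2.58/30.44 = 0.1063 − 0.08476 = 0.02154

2.15%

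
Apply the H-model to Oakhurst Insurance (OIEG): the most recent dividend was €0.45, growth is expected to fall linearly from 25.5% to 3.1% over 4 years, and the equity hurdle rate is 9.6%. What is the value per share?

H-model: P₀ = D₀[(1+g_L) + H(g_S−g_L)]/(r−g_L), with H = 4/2 = 2.
P₀ = 0.45 × [(1+0.031) + 2×(0.255−0.031)] / (0.096−0.031)
   = 0.45 × 1.4790 / 0.065 = 10.2392

€10.24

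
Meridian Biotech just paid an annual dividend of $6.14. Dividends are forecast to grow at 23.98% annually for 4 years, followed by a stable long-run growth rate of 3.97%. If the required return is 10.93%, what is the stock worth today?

$175.80

Two-stage DDM. Project D₁…D_4 at 0.2398, terminal growth 0.0397, discount at r = 0.1093.
D_1 = 7.6124
D_2 = 9.4378
D_3 = 11.7010
D_4 = 14.5069
Terminal value at t=4: TV = D_5/(r−g) = 15.0828/(0.1093−0.0397) = 216.7074
P₀ = 7.6124/(1+0.1093)^1 + 9.4378/(1+0.1093)^2 + 11.7010/(1+0.1093)^3 + 14.5069/(1+0.1093)^4 + 216.7074/(1+0.1093)^4 = 175.7966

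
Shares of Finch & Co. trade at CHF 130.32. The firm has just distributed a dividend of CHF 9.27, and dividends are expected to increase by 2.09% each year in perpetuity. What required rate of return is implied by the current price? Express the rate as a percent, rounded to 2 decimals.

Rearranging the constant-growth DDM: r = D₁/P₀ + g.
D₁ = 9.27 × (1 + 0.0209) = 9.4637.
r = 9.4637 / 130.32 + 0.0209 = 0.07262 + 0.0209 = 0.09352

9.35%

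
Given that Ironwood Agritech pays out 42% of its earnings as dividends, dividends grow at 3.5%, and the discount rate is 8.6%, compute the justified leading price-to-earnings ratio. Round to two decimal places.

8.24

Justified leading P/E = b/(r−g) = 0.42/(0.086−0.035) = 8.2353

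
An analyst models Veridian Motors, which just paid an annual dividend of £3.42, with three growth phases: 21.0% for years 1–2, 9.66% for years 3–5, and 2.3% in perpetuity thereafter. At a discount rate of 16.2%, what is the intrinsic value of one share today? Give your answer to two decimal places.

£40.13

Three-stage DDM. Project D₁…D_5; terminal Gordon value at t=5 with g = 0.023; discount at r = 0.162.
D_1 = 4.1382
D_2 = 5.0072
D_3 = 5.4909
D_4 = 6.0213
D_5 = 6.6030
TV_5 = 6.7549/(0.162−0.023) = 48.5962
P₀ = Σ Dₜ/(1+r)ᵗ + TV_5/(1+r)^5 = 40.1277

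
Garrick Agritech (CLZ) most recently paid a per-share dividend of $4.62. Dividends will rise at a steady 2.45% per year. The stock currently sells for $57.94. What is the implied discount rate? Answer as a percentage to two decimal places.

10.62%

Rearranging the constant-growth DDM: r = D₁/P₀ + g.
D₁ = 4.62 × (1 + 0.0245) = 4.7332.
r = 4.7332 / 57.94 + 0.0245 = 0.08169 + 0.0245 = 0.10619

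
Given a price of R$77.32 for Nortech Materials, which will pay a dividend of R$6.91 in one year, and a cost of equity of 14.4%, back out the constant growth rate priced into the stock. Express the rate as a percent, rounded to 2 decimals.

From P₀ = D₁/(r − g), the implied growth is g = r − D₁/P₀.
g = 0.144 − 6.91/77.32 = 0.144 − 0.08937 = 0.05463

5.46%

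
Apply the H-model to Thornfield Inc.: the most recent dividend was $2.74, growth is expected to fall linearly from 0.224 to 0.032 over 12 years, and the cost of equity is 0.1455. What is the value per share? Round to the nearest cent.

H-model: P₀ = D₀[(1+g_L) + H(g_S−g_L)]/(r−g_L), with H = 12/2 = 6.
P₀ = 2.74 × [(1+0.032) + 6×(0.224−0.032)] / (0.1455−0.032)
   = 2.74 × 2.1840 / 0.1135 = 52.7239

$52.72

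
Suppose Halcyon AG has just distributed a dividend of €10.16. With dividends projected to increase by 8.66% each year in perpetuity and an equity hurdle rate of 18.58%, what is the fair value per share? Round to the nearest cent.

Gordon growth model: P₀ = D₁/(r − g). D₁ = 10.16 × (1 + 0.0866) = 11.0399.
P₀ = 11.0399 / (0.1858 − 0.0866) = 11.0399 / 0.0992 = 111.2889

€111.29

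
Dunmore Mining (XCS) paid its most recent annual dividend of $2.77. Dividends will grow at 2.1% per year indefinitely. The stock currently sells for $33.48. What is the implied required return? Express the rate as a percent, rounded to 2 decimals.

10.55%

Rearranging the constant-growth DDM: r = D₁/P₀ + g.
D₁ = 2.77 × (1 + 0.021) = 2.8282.
r = 2.8282 / 33.48 + 0.021 = 0.08447 + 0.021 = 0.10547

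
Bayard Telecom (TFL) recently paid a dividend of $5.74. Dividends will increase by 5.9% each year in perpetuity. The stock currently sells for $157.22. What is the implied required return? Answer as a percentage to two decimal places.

Rearranging the constant-growth DDM: r = D₁/P₀ + g.
D₁ = 5.74 × (1 + 0.059) = 6.0787.
r = 6.0787 / 157.22 + 0.059 = 0.03866 + 0.059 = 0.09766

9.77%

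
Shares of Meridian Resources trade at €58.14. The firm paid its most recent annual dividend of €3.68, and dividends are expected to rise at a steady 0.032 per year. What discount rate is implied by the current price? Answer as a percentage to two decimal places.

9.73%

Rearranging the constant-growth DDM: r = D₁/P₀ + g.
D₁ = 3.68 × (1 + 0.032) = 3.7978.
r = 3.7978 / 58.14 + 0.032 = 0.06532 + 0.032 = 0.09732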